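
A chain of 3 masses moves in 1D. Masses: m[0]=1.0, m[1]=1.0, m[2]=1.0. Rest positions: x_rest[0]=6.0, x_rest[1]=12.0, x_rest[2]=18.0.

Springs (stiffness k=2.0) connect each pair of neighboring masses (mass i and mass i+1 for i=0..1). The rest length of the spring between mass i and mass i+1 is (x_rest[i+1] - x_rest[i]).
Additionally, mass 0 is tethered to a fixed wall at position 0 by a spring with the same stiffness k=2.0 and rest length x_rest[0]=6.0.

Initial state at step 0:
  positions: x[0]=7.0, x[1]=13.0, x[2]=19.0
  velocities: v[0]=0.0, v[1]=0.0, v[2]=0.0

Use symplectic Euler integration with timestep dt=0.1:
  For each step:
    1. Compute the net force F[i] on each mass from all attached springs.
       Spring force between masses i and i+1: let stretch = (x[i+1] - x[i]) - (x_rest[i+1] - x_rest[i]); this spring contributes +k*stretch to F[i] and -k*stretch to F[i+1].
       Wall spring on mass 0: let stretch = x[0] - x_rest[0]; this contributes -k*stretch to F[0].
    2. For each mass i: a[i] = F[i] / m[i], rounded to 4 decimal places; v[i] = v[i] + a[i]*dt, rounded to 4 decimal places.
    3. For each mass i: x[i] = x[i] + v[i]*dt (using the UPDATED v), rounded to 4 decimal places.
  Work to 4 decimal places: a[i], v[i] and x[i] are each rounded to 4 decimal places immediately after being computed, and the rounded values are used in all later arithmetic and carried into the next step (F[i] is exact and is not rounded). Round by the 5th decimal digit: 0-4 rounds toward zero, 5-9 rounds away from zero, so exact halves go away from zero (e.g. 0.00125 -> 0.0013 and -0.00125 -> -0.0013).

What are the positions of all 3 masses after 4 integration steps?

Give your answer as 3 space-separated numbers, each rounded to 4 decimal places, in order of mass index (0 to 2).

Step 0: x=[7.0000 13.0000 19.0000] v=[0.0000 0.0000 0.0000]
Step 1: x=[6.9800 13.0000 19.0000] v=[-0.2000 0.0000 0.0000]
Step 2: x=[6.9408 12.9996 19.0000] v=[-0.3920 -0.0040 0.0000]
Step 3: x=[6.8840 12.9980 19.0000] v=[-0.5684 -0.0157 -0.0001]
Step 4: x=[6.8118 12.9942 19.0000] v=[-0.7224 -0.0381 -0.0005]

Answer: 6.8118 12.9942 19.0000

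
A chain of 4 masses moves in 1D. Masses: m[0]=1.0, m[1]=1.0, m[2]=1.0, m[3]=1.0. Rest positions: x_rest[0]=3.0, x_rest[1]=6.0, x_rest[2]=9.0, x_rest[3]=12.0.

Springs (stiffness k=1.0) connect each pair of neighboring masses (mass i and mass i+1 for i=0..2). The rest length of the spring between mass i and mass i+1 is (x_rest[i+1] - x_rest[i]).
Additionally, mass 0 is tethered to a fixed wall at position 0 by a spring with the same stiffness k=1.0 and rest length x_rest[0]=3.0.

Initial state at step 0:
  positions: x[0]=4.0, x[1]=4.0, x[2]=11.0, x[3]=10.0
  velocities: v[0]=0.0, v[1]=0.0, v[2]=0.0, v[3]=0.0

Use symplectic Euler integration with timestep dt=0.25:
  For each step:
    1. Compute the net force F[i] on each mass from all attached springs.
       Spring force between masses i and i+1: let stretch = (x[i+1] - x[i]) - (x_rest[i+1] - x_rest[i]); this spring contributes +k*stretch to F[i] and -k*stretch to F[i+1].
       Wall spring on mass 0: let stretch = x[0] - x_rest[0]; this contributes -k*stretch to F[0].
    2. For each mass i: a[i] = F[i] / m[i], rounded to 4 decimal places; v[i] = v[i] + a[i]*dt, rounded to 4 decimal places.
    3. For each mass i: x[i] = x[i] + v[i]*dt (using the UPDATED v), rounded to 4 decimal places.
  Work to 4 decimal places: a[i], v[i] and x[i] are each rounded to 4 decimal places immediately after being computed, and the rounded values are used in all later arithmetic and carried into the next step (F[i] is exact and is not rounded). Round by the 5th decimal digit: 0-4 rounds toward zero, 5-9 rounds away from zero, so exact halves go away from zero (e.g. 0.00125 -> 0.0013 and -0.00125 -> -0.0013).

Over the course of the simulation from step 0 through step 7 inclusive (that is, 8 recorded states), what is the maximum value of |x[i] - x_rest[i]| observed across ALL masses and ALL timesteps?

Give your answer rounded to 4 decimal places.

Answer: 2.7974

Derivation:
Step 0: x=[4.0000 4.0000 11.0000 10.0000] v=[0.0000 0.0000 0.0000 0.0000]
Step 1: x=[3.7500 4.4375 10.5000 10.2500] v=[-1.0000 1.7500 -2.0000 1.0000]
Step 2: x=[3.3086 5.2110 9.6055 10.7031] v=[-1.7656 3.0938 -3.5781 1.8125]
Step 3: x=[2.7793 6.1402 8.5049 11.2751] v=[-2.1172 3.7168 -4.4023 2.2881]
Step 4: x=[2.2864 7.0072 7.4297 11.8615] v=[-1.9718 3.4678 -4.3009 2.3456]
Step 5: x=[1.9456 7.6055 6.6051 12.3584] v=[-1.3632 2.3932 -3.2986 1.9877]
Step 6: x=[1.8370 7.7875 6.2026 12.6833] v=[-0.4346 0.7281 -1.6102 1.2994]
Step 7: x=[1.9855 7.4986 6.3042 12.7906] v=[0.5938 -1.1558 0.4062 0.4292]
Max displacement = 2.7974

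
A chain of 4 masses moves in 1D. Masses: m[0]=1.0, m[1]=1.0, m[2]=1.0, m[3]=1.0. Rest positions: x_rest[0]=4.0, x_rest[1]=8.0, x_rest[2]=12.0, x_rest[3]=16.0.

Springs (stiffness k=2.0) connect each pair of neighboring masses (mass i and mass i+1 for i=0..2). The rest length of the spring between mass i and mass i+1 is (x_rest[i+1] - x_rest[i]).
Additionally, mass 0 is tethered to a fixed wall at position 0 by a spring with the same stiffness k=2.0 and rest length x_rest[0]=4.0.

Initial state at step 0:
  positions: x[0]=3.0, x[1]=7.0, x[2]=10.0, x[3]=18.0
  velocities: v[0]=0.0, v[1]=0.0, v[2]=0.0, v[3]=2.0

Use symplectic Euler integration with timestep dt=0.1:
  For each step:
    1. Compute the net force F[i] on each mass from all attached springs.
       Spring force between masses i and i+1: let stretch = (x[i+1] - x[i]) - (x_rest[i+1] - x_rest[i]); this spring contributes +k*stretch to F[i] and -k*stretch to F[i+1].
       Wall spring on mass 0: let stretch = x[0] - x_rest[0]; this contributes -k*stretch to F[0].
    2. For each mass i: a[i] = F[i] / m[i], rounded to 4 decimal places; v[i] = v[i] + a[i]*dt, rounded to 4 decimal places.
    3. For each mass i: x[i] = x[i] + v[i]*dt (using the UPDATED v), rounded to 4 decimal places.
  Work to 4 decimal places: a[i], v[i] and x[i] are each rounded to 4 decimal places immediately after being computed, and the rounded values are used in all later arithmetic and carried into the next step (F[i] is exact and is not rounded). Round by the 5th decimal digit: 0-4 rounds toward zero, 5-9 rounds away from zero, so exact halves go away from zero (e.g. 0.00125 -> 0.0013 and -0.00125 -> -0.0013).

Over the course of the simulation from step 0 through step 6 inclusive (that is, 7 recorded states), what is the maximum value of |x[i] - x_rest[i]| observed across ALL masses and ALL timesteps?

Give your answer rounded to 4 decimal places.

Step 0: x=[3.0000 7.0000 10.0000 18.0000] v=[0.0000 0.0000 0.0000 2.0000]
Step 1: x=[3.0200 6.9800 10.1000 18.1200] v=[0.2000 -0.2000 1.0000 1.2000]
Step 2: x=[3.0588 6.9432 10.2980 18.1596] v=[0.3880 -0.3680 1.9800 0.3960]
Step 3: x=[3.1141 6.8958 10.5861 18.1220] v=[0.5531 -0.4739 2.8814 -0.3763]
Step 4: x=[3.1828 6.8466 10.9512 18.0137] v=[0.6866 -0.4922 3.6505 -1.0835]
Step 5: x=[3.2611 6.8062 11.3754 17.8441] v=[0.7828 -0.4040 4.2421 -1.6960]
Step 6: x=[3.3451 6.7863 11.8376 17.6251] v=[0.8396 -0.1992 4.6220 -2.1897]
Max displacement = 2.1596

Answer: 2.1596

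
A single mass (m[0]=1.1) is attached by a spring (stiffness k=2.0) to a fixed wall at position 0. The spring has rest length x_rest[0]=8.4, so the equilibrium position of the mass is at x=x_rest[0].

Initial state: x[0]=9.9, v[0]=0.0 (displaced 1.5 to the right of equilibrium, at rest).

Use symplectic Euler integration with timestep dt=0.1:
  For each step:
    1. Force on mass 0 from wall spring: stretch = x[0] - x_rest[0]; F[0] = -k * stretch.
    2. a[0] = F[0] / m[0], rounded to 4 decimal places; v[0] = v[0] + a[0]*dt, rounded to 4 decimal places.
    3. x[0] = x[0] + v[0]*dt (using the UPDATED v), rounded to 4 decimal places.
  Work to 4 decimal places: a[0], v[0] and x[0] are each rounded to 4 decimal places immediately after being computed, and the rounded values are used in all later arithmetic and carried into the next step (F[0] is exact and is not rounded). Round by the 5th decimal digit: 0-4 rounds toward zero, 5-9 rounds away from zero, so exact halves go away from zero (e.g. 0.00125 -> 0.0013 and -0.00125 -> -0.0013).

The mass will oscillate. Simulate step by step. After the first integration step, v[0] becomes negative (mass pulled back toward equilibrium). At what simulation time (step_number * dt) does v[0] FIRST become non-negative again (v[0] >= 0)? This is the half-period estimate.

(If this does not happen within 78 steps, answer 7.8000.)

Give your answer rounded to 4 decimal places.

Answer: 2.4000

Derivation:
Step 0: x=[9.9000] v=[0.0000]
Step 1: x=[9.8727] v=[-0.2727]
Step 2: x=[9.8187] v=[-0.5405]
Step 3: x=[9.7389] v=[-0.7985]
Step 4: x=[9.6347] v=[-1.0419]
Step 5: x=[9.5081] v=[-1.2664]
Step 6: x=[9.3613] v=[-1.4679]
Step 7: x=[9.1970] v=[-1.6427]
Step 8: x=[9.0182] v=[-1.7876]
Step 9: x=[8.8282] v=[-1.9000]
Step 10: x=[8.6304] v=[-1.9779]
Step 11: x=[8.4284] v=[-2.0198]
Step 12: x=[8.2259] v=[-2.0250]
Step 13: x=[8.0266] v=[-1.9934]
Step 14: x=[7.8341] v=[-1.9255]
Step 15: x=[7.6518] v=[-1.8226]
Step 16: x=[7.4831] v=[-1.6866]
Step 17: x=[7.3311] v=[-1.5199]
Step 18: x=[7.1985] v=[-1.3256]
Step 19: x=[7.0878] v=[-1.1072]
Step 20: x=[7.0009] v=[-0.8686]
Step 21: x=[6.9395] v=[-0.6142]
Step 22: x=[6.9046] v=[-0.3487]
Step 23: x=[6.8969] v=[-0.0768]
Step 24: x=[6.9166] v=[0.1965]
First v>=0 after going negative at step 24, time=2.4000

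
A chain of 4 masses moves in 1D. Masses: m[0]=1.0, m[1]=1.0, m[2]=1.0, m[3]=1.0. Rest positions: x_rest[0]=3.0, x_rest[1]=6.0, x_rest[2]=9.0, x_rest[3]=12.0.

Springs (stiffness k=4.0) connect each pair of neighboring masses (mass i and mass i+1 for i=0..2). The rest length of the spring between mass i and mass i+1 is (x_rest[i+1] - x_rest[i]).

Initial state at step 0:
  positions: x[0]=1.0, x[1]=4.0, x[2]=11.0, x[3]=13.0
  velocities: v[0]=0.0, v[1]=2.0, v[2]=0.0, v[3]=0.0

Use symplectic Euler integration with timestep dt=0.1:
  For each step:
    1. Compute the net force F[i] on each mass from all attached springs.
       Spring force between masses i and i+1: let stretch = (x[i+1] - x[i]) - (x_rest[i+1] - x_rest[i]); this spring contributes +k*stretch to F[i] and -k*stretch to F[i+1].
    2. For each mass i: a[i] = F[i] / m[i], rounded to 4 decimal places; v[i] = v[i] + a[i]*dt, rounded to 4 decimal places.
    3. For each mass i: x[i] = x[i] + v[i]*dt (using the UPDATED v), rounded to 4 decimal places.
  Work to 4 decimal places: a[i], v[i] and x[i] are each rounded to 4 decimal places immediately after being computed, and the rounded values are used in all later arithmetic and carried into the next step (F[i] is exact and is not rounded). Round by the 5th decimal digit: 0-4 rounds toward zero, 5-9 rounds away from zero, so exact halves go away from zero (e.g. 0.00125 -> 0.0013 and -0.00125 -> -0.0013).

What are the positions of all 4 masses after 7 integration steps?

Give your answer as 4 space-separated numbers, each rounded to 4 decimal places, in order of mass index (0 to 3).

Step 0: x=[1.0000 4.0000 11.0000 13.0000] v=[0.0000 2.0000 0.0000 0.0000]
Step 1: x=[1.0000 4.3600 10.8000 13.0400] v=[0.0000 3.6000 -2.0000 0.4000]
Step 2: x=[1.0144 4.8432 10.4320 13.1104] v=[0.1440 4.8320 -3.6800 0.7040]
Step 3: x=[1.0620 5.3968 9.9476 13.1937] v=[0.4755 5.5360 -4.8442 0.8326]
Step 4: x=[1.1629 5.9590 9.4110 13.2671] v=[1.0094 5.6224 -5.3661 0.7342]
Step 5: x=[1.3357 6.4675 8.8906 13.3063] v=[1.7278 5.0848 -5.2045 0.3918]
Step 6: x=[1.5938 6.8676 8.4499 13.2889] v=[2.5805 4.0013 -4.4075 -0.1745]
Step 7: x=[1.9428 7.1201 8.1394 13.1979] v=[3.4900 2.5247 -3.1048 -0.9101]

Answer: 1.9428 7.1201 8.1394 13.1979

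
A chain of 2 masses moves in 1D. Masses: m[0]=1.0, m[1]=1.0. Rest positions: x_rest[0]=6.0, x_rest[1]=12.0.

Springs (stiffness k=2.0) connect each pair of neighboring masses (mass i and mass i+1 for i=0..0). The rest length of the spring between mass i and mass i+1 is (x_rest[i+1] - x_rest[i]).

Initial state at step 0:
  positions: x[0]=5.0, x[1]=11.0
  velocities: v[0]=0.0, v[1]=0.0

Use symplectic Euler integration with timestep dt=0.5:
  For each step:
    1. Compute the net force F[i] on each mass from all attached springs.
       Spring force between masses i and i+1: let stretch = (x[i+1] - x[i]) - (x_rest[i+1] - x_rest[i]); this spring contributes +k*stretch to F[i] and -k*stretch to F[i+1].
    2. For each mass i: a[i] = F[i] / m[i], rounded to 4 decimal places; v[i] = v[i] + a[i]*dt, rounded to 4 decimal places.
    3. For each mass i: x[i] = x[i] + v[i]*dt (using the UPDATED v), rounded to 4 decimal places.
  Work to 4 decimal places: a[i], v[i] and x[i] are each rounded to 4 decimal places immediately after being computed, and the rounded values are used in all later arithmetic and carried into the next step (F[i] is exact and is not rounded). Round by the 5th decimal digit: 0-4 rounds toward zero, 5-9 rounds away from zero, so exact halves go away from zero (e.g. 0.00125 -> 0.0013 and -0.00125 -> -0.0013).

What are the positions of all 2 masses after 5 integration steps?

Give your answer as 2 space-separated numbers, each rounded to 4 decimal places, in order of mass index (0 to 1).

Answer: 5.0000 11.0000

Derivation:
Step 0: x=[5.0000 11.0000] v=[0.0000 0.0000]
Step 1: x=[5.0000 11.0000] v=[0.0000 0.0000]
Step 2: x=[5.0000 11.0000] v=[0.0000 0.0000]
Step 3: x=[5.0000 11.0000] v=[0.0000 0.0000]
Step 4: x=[5.0000 11.0000] v=[0.0000 0.0000]
Step 5: x=[5.0000 11.0000] v=[0.0000 0.0000]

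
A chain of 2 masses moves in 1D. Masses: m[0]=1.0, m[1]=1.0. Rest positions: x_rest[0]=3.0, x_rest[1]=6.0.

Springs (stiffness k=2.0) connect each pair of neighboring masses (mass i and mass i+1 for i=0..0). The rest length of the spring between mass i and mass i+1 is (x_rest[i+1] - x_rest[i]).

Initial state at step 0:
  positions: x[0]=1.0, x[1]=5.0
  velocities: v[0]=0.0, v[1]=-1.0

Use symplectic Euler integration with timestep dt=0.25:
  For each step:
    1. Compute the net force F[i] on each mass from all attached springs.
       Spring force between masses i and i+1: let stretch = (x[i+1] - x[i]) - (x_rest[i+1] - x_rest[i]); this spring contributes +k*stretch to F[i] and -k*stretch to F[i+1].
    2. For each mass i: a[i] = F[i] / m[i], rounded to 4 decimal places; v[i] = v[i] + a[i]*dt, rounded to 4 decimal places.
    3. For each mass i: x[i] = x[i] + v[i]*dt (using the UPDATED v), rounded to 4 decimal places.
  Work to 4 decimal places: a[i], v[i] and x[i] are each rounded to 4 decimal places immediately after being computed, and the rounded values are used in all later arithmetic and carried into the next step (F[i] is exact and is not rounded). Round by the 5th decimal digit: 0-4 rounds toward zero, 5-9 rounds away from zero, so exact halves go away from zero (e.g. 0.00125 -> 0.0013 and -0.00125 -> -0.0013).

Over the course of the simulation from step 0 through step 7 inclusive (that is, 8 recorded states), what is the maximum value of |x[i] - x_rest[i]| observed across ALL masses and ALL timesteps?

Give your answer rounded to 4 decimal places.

Answer: 2.7893

Derivation:
Step 0: x=[1.0000 5.0000] v=[0.0000 -1.0000]
Step 1: x=[1.1250 4.6250] v=[0.5000 -1.5000]
Step 2: x=[1.3125 4.1875] v=[0.7500 -1.7500]
Step 3: x=[1.4844 3.7656] v=[0.6875 -1.6875]
Step 4: x=[1.5664 3.4336] v=[0.3281 -1.3281]
Step 5: x=[1.5068 3.2432] v=[-0.2383 -0.7617]
Step 6: x=[1.2893 3.2107] v=[-0.8701 -0.1299]
Step 7: x=[0.9370 3.3131] v=[-1.4094 0.4094]
Max displacement = 2.7893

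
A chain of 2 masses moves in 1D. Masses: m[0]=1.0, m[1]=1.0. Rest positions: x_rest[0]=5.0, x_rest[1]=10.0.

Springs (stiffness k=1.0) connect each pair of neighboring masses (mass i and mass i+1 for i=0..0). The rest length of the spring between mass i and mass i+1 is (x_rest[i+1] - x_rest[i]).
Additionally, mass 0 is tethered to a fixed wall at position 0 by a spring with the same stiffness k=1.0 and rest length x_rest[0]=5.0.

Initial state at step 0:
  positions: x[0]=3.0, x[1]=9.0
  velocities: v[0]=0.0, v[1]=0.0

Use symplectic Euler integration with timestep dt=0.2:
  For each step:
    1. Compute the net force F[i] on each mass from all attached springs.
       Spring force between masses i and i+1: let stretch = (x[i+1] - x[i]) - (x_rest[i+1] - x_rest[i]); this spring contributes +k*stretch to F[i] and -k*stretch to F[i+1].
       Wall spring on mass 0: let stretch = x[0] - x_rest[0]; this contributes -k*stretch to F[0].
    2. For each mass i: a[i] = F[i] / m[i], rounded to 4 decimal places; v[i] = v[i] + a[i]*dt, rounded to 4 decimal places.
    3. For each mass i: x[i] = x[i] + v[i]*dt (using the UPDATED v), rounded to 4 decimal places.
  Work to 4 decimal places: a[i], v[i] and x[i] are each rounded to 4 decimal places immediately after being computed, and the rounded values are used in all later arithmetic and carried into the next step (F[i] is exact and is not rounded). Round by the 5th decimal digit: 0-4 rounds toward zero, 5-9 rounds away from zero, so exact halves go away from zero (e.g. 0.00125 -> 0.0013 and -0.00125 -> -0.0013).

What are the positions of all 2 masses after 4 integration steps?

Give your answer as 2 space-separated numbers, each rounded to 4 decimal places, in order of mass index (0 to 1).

Answer: 4.0400 8.6912

Derivation:
Step 0: x=[3.0000 9.0000] v=[0.0000 0.0000]
Step 1: x=[3.1200 8.9600] v=[0.6000 -0.2000]
Step 2: x=[3.3488 8.8864] v=[1.1440 -0.3680]
Step 3: x=[3.6652 8.7913] v=[1.5818 -0.4755]
Step 4: x=[4.0400 8.6912] v=[1.8740 -0.5007]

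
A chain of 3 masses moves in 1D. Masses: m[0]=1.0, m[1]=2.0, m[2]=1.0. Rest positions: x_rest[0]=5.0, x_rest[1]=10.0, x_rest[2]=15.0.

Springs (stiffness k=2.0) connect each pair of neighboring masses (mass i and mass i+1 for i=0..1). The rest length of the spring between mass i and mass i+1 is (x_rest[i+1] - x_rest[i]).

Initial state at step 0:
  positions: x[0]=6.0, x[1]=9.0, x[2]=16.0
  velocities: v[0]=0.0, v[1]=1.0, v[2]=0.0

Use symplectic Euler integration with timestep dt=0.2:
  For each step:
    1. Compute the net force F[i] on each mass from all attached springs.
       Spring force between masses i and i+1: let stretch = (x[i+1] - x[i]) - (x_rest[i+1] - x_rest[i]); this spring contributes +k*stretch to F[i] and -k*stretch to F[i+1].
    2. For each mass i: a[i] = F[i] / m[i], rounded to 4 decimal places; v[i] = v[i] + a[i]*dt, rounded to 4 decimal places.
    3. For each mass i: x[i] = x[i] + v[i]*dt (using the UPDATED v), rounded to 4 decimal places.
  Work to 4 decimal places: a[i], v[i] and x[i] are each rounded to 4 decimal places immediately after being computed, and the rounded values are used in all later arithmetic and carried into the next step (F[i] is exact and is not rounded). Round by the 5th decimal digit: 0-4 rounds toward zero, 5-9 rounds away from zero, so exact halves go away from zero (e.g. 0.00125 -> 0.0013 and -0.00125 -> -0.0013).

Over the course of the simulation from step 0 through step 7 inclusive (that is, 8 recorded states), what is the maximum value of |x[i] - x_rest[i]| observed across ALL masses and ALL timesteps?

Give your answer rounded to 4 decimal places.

Step 0: x=[6.0000 9.0000 16.0000] v=[0.0000 1.0000 0.0000]
Step 1: x=[5.8400 9.3600 15.8400] v=[-0.8000 1.8000 -0.8000]
Step 2: x=[5.5616 9.8384 15.5616] v=[-1.3920 2.3920 -1.3920]
Step 3: x=[5.2253 10.3747 15.2253] v=[-1.6813 2.6813 -1.6813]
Step 4: x=[4.9010 10.8990 14.9010] v=[-1.6215 2.6215 -1.6215]
Step 5: x=[4.6565 11.3435 14.6565] v=[-1.2223 2.2223 -1.2223]
Step 6: x=[4.5470 11.6530 14.5470] v=[-0.5475 1.5475 -0.5475]
Step 7: x=[4.6060 11.7940 14.6060] v=[0.2949 0.7051 0.2949]
Max displacement = 1.7940

Answer: 1.7940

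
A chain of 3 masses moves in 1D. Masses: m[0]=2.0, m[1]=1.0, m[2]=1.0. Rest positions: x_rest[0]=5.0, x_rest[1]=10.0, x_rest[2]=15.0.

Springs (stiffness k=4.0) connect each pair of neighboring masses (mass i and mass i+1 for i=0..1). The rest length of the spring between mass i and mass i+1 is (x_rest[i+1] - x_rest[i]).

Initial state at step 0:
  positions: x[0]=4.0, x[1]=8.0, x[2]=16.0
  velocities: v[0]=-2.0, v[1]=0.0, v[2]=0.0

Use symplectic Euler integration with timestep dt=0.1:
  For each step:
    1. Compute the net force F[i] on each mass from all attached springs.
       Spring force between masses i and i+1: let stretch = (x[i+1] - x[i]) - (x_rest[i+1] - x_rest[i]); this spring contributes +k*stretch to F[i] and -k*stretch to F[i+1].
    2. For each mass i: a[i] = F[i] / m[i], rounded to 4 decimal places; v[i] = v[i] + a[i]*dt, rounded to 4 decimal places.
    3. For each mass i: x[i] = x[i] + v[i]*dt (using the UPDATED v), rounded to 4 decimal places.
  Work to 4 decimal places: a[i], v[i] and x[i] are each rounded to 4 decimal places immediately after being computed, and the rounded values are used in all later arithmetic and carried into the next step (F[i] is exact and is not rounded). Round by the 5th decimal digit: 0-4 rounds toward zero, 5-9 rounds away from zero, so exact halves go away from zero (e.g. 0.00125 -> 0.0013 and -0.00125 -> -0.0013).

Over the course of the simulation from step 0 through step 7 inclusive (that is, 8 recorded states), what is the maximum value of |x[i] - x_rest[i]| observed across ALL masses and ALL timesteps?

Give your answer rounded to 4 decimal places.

Step 0: x=[4.0000 8.0000 16.0000] v=[-2.0000 0.0000 0.0000]
Step 1: x=[3.7800 8.1600 15.8800] v=[-2.2000 1.6000 -1.2000]
Step 2: x=[3.5476 8.4536 15.6512] v=[-2.3240 2.9360 -2.2880]
Step 3: x=[3.3133 8.8389 15.3345] v=[-2.3428 3.8526 -3.1670]
Step 4: x=[3.0895 9.2630 14.9580] v=[-2.2377 4.2406 -3.7652]
Step 5: x=[2.8892 9.6679 14.5537] v=[-2.0030 4.0492 -4.0432]
Step 6: x=[2.7245 9.9971 14.1540] v=[-1.6473 3.2920 -3.9975]
Step 7: x=[2.6052 10.2017 13.7880] v=[-1.1928 2.0457 -3.6603]
Max displacement = 2.3948

Answer: 2.3948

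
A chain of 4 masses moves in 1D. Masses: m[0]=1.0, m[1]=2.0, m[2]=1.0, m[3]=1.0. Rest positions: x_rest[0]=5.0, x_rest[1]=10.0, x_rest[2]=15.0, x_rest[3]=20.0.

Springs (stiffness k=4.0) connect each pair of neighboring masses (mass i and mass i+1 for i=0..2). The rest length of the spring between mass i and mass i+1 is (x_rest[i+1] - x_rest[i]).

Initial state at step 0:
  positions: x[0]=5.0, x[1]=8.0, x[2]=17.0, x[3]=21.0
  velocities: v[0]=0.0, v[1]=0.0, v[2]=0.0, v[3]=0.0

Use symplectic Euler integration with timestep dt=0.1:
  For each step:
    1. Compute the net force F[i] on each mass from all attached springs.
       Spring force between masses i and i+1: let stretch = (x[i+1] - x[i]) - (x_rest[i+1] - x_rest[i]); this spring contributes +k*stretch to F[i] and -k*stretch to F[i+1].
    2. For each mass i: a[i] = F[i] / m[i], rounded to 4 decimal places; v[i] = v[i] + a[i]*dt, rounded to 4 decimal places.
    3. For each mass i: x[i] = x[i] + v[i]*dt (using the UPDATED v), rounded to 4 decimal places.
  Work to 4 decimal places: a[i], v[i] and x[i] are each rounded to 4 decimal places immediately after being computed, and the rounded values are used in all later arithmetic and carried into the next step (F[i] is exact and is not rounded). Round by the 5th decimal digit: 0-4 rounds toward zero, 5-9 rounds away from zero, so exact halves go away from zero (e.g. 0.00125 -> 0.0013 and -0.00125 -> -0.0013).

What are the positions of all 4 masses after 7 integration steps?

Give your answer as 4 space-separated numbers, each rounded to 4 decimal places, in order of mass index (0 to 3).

Step 0: x=[5.0000 8.0000 17.0000 21.0000] v=[0.0000 0.0000 0.0000 0.0000]
Step 1: x=[4.9200 8.1200 16.8000 21.0400] v=[-0.8000 1.2000 -2.0000 0.4000]
Step 2: x=[4.7680 8.3496 16.4224 21.1104] v=[-1.5200 2.2960 -3.7760 0.7040]
Step 3: x=[4.5593 8.6690 15.9094 21.1933] v=[-2.0874 3.1942 -5.1299 0.8288]
Step 4: x=[4.3150 9.0510 15.3182 21.2648] v=[-2.4435 3.8203 -5.9125 0.7152]
Step 5: x=[4.0601 9.4637 14.7141 21.2985] v=[-2.5491 4.1265 -6.0407 0.3366]
Step 6: x=[3.8213 9.8733 14.1634 21.2688] v=[-2.3877 4.0959 -5.5071 -0.2972]
Step 7: x=[3.6246 10.2477 13.7253 21.1549] v=[-1.9669 3.7435 -4.3810 -1.1394]

Answer: 3.6246 10.2477 13.7253 21.1549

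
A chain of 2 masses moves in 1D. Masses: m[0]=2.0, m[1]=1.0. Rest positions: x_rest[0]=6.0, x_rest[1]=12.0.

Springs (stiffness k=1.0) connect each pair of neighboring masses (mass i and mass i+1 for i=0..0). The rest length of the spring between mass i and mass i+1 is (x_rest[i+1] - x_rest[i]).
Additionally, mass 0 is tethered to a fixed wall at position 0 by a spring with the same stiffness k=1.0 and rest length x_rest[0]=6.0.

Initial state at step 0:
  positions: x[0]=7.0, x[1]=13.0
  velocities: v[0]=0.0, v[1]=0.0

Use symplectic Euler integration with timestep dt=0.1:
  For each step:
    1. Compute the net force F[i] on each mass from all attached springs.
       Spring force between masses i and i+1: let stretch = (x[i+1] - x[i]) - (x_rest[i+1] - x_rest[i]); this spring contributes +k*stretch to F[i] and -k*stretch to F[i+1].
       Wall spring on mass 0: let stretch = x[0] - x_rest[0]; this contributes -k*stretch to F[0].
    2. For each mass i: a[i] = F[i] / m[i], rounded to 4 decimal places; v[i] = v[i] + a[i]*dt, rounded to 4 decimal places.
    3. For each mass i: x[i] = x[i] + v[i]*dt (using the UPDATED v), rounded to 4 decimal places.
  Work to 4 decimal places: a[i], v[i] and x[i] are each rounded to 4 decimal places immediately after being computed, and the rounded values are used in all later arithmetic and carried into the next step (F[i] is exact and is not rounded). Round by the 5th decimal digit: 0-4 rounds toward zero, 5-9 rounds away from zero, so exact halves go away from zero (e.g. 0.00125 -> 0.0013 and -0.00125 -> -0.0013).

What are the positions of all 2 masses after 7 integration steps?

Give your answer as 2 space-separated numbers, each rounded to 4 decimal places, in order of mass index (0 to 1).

Answer: 6.8662 12.9939

Derivation:
Step 0: x=[7.0000 13.0000] v=[0.0000 0.0000]
Step 1: x=[6.9950 13.0000] v=[-0.0500 0.0000]
Step 2: x=[6.9851 13.0000] v=[-0.0995 -0.0005]
Step 3: x=[6.9703 12.9998] v=[-0.1480 -0.0020]
Step 4: x=[6.9508 12.9993] v=[-0.1950 -0.0050]
Step 5: x=[6.9268 12.9983] v=[-0.2401 -0.0099]
Step 6: x=[6.8985 12.9966] v=[-0.2829 -0.0171]
Step 7: x=[6.8662 12.9939] v=[-0.3229 -0.0269]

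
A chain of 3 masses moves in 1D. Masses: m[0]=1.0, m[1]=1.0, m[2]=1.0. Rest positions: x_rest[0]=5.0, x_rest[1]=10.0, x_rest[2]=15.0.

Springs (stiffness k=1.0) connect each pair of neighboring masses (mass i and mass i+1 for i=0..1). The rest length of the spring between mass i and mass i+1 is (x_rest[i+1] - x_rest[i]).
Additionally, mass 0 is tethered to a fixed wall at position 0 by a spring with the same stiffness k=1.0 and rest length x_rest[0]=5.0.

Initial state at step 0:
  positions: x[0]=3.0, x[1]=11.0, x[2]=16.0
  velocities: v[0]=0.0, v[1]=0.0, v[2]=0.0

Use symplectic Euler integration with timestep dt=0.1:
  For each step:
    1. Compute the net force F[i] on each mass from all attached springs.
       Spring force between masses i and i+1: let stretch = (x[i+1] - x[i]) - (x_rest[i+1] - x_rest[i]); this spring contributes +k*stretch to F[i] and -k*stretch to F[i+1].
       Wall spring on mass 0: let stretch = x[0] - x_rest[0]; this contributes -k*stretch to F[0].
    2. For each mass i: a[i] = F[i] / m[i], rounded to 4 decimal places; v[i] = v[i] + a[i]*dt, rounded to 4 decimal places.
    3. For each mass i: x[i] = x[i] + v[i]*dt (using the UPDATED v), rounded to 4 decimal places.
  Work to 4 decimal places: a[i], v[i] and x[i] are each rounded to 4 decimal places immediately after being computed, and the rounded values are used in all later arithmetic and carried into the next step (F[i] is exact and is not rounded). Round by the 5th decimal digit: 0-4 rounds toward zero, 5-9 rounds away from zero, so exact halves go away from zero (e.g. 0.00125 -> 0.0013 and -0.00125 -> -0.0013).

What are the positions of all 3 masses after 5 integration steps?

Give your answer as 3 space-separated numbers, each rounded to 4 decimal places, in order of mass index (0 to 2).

Step 0: x=[3.0000 11.0000 16.0000] v=[0.0000 0.0000 0.0000]
Step 1: x=[3.0500 10.9700 16.0000] v=[0.5000 -0.3000 0.0000]
Step 2: x=[3.1487 10.9111 15.9997] v=[0.9870 -0.5890 -0.0030]
Step 3: x=[3.2935 10.8255 15.9985] v=[1.4484 -0.8564 -0.0119]
Step 4: x=[3.4807 10.7163 15.9956] v=[1.8723 -1.0923 -0.0292]
Step 5: x=[3.7055 10.5875 15.9899] v=[2.2478 -1.2879 -0.0571]

Answer: 3.7055 10.5875 15.9899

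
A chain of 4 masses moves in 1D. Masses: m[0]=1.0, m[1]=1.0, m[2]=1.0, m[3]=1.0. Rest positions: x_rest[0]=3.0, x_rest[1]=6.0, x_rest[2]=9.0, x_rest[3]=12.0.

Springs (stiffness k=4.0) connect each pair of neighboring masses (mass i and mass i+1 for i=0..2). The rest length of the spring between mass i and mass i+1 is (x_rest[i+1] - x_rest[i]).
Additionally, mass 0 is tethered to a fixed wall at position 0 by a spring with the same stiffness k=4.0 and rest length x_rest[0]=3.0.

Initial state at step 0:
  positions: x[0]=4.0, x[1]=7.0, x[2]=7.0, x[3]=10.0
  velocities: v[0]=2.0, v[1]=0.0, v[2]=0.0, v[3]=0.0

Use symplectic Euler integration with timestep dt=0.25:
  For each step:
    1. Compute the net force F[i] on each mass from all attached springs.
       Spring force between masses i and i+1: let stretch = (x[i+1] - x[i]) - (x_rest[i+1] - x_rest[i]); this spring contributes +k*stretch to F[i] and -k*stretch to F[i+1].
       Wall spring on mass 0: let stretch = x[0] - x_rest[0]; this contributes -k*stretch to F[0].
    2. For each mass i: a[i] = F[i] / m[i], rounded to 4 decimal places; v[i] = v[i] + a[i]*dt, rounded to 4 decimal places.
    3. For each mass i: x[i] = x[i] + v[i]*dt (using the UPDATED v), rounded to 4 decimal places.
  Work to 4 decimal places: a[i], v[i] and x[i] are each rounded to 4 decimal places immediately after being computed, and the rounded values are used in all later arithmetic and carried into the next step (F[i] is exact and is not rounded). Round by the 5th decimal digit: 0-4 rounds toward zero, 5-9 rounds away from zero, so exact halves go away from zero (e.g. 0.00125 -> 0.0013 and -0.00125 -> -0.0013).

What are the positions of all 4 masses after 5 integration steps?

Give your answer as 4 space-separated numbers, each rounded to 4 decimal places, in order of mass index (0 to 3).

Answer: 0.9873 5.4141 8.5254 12.6690

Derivation:
Step 0: x=[4.0000 7.0000 7.0000 10.0000] v=[2.0000 0.0000 0.0000 0.0000]
Step 1: x=[4.2500 6.2500 7.7500 10.0000] v=[1.0000 -3.0000 3.0000 0.0000]
Step 2: x=[3.9375 5.3750 8.6875 10.1875] v=[-1.2500 -3.5000 3.7500 0.7500]
Step 3: x=[3.0000 4.9688 9.1719 10.7500] v=[-3.7500 -1.6250 1.9375 2.2500]
Step 4: x=[1.8047 5.1211 9.0000 11.6680] v=[-4.7812 0.6093 -0.6875 3.6719]
Step 5: x=[0.9873 5.4141 8.5254 12.6690] v=[-3.2695 1.1718 -1.8984 4.0039]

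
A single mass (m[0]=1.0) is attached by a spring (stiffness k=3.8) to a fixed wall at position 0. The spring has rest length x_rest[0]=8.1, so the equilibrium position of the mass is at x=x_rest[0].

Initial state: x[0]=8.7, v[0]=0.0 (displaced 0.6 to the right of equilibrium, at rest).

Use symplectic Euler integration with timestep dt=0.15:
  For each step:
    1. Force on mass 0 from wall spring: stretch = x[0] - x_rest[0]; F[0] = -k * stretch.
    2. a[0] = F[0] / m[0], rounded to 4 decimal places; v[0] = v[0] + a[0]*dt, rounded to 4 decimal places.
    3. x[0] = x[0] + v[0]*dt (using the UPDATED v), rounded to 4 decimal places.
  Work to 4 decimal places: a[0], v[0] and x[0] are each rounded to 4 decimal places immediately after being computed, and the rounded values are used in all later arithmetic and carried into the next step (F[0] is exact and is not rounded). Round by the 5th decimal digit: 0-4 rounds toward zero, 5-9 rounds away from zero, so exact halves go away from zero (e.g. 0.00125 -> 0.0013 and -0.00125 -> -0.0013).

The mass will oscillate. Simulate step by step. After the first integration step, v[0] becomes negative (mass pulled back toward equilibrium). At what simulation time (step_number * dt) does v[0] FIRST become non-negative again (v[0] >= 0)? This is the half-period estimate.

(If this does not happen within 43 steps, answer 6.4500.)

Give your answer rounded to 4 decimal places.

Answer: 1.6500

Derivation:
Step 0: x=[8.7000] v=[0.0000]
Step 1: x=[8.6487] v=[-0.3420]
Step 2: x=[8.5505] v=[-0.6548]
Step 3: x=[8.4138] v=[-0.9116]
Step 4: x=[8.2502] v=[-1.0905]
Step 5: x=[8.0738] v=[-1.1761]
Step 6: x=[7.8996] v=[-1.1612]
Step 7: x=[7.7426] v=[-1.0470]
Step 8: x=[7.6161] v=[-0.8433]
Step 9: x=[7.5310] v=[-0.5675]
Step 10: x=[7.4945] v=[-0.2432]
Step 11: x=[7.5098] v=[0.1019]
First v>=0 after going negative at step 11, time=1.6500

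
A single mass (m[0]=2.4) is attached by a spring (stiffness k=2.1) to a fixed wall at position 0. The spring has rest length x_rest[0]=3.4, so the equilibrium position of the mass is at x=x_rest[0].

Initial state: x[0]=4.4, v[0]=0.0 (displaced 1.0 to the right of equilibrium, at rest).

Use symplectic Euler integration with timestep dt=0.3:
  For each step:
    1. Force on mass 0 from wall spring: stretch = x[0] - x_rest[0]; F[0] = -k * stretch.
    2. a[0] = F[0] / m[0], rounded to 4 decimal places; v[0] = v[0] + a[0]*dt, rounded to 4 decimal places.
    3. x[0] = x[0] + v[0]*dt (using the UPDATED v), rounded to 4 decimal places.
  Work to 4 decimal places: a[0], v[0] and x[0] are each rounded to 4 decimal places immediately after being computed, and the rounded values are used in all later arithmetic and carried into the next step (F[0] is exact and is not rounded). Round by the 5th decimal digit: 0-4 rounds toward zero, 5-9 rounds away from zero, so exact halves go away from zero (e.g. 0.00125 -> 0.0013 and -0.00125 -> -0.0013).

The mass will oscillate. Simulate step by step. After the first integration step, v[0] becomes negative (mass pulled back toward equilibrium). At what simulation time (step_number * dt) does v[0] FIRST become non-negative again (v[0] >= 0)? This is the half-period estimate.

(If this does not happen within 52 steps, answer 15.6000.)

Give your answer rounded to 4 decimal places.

Answer: 3.6000

Derivation:
Step 0: x=[4.4000] v=[0.0000]
Step 1: x=[4.3213] v=[-0.2625]
Step 2: x=[4.1700] v=[-0.5043]
Step 3: x=[3.9581] v=[-0.7064]
Step 4: x=[3.7022] v=[-0.8529]
Step 5: x=[3.4225] v=[-0.9322]
Step 6: x=[3.1411] v=[-0.9381]
Step 7: x=[2.8800] v=[-0.8702]
Step 8: x=[2.6599] v=[-0.7337]
Step 9: x=[2.4981] v=[-0.5394]
Step 10: x=[2.4073] v=[-0.3026]
Step 11: x=[2.3947] v=[-0.0420]
Step 12: x=[2.4613] v=[0.2219]
First v>=0 after going negative at step 12, time=3.6000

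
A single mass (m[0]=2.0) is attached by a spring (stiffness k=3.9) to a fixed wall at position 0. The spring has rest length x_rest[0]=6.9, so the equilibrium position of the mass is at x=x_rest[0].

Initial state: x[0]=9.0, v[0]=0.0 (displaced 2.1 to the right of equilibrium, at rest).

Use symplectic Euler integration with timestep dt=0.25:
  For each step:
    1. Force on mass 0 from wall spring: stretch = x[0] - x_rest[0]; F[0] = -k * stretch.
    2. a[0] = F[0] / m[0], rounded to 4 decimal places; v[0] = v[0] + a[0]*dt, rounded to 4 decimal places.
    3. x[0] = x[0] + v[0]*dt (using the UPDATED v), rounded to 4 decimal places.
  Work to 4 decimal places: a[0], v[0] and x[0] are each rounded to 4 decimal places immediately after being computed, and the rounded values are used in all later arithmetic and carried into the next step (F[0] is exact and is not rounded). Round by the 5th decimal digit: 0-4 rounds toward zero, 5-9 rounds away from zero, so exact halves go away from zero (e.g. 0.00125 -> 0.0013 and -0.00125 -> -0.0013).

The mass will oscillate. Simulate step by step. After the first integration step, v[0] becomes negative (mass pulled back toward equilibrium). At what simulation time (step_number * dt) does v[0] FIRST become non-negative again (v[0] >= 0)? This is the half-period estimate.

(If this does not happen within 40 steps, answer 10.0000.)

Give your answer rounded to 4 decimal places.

Step 0: x=[9.0000] v=[0.0000]
Step 1: x=[8.7441] v=[-1.0238]
Step 2: x=[8.2634] v=[-1.9228]
Step 3: x=[7.6165] v=[-2.5875]
Step 4: x=[6.8823] v=[-2.9368]
Step 5: x=[6.1503] v=[-2.9282]
Step 6: x=[5.5096] v=[-2.5627]
Step 7: x=[5.0384] v=[-1.8849]
Step 8: x=[4.7941] v=[-0.9774]
Step 9: x=[4.8064] v=[0.0492]
First v>=0 after going negative at step 9, time=2.2500

Answer: 2.2500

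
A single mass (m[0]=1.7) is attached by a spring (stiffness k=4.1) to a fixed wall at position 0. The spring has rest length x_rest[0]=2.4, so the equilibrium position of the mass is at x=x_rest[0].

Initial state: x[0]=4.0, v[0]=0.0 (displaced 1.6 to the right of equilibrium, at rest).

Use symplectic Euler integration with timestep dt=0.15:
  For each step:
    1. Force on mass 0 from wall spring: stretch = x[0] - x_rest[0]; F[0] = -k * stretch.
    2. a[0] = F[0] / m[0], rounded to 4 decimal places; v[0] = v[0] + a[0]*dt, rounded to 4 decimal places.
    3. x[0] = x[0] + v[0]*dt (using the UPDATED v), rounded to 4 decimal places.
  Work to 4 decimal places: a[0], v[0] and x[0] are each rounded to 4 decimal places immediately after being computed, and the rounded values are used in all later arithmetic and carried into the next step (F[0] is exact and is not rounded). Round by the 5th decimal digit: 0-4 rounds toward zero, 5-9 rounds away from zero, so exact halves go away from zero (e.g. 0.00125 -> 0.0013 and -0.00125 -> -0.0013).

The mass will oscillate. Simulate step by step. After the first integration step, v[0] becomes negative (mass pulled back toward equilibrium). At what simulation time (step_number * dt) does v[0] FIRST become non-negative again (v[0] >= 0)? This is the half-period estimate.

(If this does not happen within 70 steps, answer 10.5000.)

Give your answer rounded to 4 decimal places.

Answer: 2.1000

Derivation:
Step 0: x=[4.0000] v=[0.0000]
Step 1: x=[3.9132] v=[-0.5788]
Step 2: x=[3.7443] v=[-1.1262]
Step 3: x=[3.5024] v=[-1.6125]
Step 4: x=[3.2007] v=[-2.0113]
Step 5: x=[2.8556] v=[-2.3010]
Step 6: x=[2.4857] v=[-2.4658]
Step 7: x=[2.1112] v=[-2.4968]
Step 8: x=[1.7524] v=[-2.3923]
Step 9: x=[1.4287] v=[-2.1580]
Step 10: x=[1.1577] v=[-1.8066]
Step 11: x=[0.9541] v=[-1.3572]
Step 12: x=[0.8290] v=[-0.8341]
Step 13: x=[0.7891] v=[-0.2658]
Step 14: x=[0.8367] v=[0.3170]
First v>=0 after going negative at step 14, time=2.1000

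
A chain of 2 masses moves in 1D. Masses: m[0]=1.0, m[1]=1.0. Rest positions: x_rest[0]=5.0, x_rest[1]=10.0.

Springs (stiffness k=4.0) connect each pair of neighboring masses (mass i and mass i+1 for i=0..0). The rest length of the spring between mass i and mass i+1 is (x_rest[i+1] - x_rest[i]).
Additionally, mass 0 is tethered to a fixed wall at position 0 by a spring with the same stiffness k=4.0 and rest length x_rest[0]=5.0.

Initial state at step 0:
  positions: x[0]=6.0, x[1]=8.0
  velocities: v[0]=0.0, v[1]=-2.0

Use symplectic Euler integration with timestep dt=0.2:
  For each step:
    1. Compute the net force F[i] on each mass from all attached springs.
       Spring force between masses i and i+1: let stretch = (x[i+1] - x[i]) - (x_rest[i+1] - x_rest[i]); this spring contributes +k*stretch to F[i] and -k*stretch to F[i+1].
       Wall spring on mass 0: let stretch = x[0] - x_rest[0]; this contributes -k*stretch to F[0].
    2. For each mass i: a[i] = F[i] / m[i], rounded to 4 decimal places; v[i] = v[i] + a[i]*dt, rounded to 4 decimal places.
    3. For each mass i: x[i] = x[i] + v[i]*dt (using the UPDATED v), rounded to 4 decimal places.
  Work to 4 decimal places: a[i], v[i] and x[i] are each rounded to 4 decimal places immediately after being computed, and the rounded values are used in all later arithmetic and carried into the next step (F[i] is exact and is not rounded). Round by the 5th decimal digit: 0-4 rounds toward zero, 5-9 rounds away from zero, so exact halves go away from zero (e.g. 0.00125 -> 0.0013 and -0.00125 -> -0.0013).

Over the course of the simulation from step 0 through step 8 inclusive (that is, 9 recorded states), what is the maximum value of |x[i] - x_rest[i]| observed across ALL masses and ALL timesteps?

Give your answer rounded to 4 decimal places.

Step 0: x=[6.0000 8.0000] v=[0.0000 -2.0000]
Step 1: x=[5.3600 8.0800] v=[-3.2000 0.4000]
Step 2: x=[4.2976 8.5248] v=[-5.3120 2.2240]
Step 3: x=[3.2239 9.0932] v=[-5.3683 2.8422]
Step 4: x=[2.5735 9.5226] v=[-3.2520 2.1468]
Step 5: x=[2.6232 9.6401] v=[0.2485 0.5875]
Step 6: x=[3.3759 9.4349] v=[3.7635 -1.0260]
Step 7: x=[4.5579 9.0603] v=[5.9100 -1.8732]
Step 8: x=[5.7310 8.7653] v=[5.8656 -1.4751]
Max displacement = 2.4265

Answer: 2.4265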